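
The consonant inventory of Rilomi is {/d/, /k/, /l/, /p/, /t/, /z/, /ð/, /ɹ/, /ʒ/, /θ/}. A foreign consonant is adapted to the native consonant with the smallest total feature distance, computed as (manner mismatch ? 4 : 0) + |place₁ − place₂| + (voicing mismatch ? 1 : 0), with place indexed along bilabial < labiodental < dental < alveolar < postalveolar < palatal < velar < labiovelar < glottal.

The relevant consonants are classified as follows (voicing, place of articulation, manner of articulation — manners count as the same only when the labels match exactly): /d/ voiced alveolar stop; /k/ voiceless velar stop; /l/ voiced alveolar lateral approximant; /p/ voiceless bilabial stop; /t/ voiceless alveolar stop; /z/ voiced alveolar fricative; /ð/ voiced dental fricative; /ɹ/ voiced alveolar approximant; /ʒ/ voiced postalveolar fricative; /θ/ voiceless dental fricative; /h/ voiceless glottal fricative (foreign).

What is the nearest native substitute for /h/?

/ʒ/ is closest: same manner (fricative), place distance 4 (glottal→postalveolar), voicing differs (+1); total 5. Next closest is /k/ at distance 6.

ʒ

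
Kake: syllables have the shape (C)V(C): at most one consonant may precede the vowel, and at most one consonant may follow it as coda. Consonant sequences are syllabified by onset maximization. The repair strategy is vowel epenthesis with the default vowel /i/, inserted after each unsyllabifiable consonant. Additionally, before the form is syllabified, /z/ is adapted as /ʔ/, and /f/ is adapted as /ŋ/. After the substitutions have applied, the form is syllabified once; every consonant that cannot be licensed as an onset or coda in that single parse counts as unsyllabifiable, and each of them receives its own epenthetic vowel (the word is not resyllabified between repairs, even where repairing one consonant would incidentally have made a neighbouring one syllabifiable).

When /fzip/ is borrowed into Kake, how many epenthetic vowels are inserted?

After substitution the input is /ŋʔip/.
The unsyllabifiable consonants are /ŋ/; each receives one epenthetic vowel.

1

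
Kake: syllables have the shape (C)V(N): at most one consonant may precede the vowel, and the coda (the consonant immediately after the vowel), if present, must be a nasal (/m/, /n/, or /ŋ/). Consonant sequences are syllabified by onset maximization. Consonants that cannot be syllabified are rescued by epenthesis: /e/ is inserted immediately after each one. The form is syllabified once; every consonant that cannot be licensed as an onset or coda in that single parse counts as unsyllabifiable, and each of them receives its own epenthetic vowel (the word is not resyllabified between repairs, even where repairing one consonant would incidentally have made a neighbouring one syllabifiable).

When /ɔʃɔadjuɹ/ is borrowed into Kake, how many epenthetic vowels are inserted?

The unsyllabifiable consonants are /d/, /ɹ/; each receives one epenthetic vowel.

2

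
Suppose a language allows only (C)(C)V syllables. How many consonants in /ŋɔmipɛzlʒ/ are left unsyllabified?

3

Under (C)(C)V, the unsyllabifiable consonants are /z/, /l/, /ʒ/ (no codas are permitted; onsets may contain at most 2 consonants).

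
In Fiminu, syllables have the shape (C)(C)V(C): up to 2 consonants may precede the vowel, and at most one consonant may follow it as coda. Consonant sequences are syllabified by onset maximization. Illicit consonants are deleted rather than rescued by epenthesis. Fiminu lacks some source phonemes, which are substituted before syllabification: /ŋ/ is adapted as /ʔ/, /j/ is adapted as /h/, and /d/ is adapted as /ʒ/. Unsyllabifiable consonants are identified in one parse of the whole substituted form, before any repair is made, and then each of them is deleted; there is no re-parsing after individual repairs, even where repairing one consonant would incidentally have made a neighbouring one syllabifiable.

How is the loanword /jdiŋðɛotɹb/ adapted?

Substitution: /j/ → /h/, /d/ → /ʒ/, /ŋ/ → /ʔ/, giving /hʒiʔðɛotɹb/.
The consonants /ɹ/, /b/ cannot be parsed into a legal (C)(C)V(C) syllable (at most one coda consonant is licensed; onsets may contain at most 2 consonants).
Deleting the stranded consonants removes /ɹ/, /b/.

hʒiʔðɛot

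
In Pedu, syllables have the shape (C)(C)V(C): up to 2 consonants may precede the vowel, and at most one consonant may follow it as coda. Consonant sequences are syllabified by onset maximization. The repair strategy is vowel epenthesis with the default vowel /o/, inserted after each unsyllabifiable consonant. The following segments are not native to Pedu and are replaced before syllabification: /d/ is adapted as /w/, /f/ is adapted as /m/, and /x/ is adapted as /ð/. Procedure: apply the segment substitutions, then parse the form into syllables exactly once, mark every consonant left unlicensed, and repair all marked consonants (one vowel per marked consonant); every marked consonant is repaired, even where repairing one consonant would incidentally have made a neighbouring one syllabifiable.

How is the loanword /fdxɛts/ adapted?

mowðɛtso

Substitution: /f/ → /m/, /d/ → /w/, /x/ → /ð/, giving /mwðɛts/.
Syllabifying with onset maximization leaves /m/, /s/ stranded (at most one coda consonant is licensed; onsets may contain at most 2 consonants).
Inserting the epenthetic vowel yields /m/ → /mo/, /s/ → /so/.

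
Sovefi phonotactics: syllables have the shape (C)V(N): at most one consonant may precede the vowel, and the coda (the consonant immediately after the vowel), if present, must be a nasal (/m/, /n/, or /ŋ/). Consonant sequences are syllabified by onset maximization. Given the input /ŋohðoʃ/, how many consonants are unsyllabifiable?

The consonants /h/, /ʃ/ cannot be parsed into a legal (C)V(N) syllable (only a nasal (/m/, /n/, or /ŋ/) is licensed in coda position; onsets are limited to one consonant).

2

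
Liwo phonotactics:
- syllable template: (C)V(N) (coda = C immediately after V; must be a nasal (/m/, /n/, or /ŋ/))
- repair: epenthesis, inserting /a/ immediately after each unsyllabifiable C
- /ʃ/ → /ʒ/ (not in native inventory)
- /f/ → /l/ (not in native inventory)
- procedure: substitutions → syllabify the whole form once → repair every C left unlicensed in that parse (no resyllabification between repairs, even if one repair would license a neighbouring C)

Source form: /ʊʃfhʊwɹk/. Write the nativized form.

ʊʒalahʊwaɹaka

Substitution: /ʃ/ → /ʒ/, /f/ → /l/, giving /ʊʒlhʊwɹk/.
Syllabifying with onset maximization leaves /ʒ/, /l/, /w/, /ɹ/, /k/ stranded (only a nasal (/m/, /n/, or /ŋ/) is licensed in coda position; onsets are limited to one consonant).
Inserting the epenthetic vowel yields /ʒ/ → /ʒa/, /l/ → /la/, /w/ → /wa/, /ɹ/ → /ɹa/, /k/ → /ka/.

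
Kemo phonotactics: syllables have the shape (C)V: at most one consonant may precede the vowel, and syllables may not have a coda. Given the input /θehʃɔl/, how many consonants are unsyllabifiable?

2

The consonants /h/, /l/ cannot be parsed into a legal (C)V syllable (no codas are permitted; onsets are limited to one consonant).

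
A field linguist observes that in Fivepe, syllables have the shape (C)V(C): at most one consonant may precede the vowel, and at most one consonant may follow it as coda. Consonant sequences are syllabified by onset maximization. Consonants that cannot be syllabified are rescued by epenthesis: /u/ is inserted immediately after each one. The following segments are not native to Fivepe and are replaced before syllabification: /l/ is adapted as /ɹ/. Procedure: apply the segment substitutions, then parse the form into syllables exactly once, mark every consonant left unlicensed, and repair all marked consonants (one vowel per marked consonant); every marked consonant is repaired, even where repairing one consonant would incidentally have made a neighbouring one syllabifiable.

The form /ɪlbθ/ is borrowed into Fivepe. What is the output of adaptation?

ɪɹbuθu

Substitution: /l/ → /ɹ/, giving /ɪɹbθ/.
Under (C)V(C), the unsyllabifiable consonants are /b/, /θ/ (at most one coda consonant is licensed; onsets are limited to one consonant).
Inserting the epenthetic vowel yields /b/ → /bu/, /θ/ → /θu/.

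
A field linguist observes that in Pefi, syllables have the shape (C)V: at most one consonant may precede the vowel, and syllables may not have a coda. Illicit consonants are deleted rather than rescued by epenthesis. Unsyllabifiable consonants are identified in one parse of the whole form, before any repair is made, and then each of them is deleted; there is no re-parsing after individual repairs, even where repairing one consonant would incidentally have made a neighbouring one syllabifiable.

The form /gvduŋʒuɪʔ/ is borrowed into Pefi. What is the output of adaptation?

The consonants /g/, /v/, /ŋ/, /ʔ/ cannot be parsed into a legal (C)V syllable (no codas are permitted; onsets are limited to one consonant).
Deleting the stranded consonants removes /g/, /v/, /ŋ/, /ʔ/.

duʒuɪ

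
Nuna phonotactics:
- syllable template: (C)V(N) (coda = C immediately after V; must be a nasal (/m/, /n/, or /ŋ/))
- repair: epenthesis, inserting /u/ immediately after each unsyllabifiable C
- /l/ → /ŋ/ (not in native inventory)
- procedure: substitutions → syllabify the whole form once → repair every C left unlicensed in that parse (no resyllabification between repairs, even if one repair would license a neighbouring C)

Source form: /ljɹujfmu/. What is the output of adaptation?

ŋujuɹujufumu

Substitution: /l/ → /ŋ/, giving /ŋjɹujfmu/.
Syllabifying with onset maximization leaves /ŋ/, /j/, /j/, /f/ stranded (only a nasal (/m/, /n/, or /ŋ/) is licensed in coda position; onsets are limited to one consonant).
Epenthesis after each stranded consonant: /ŋ/ → /ŋu/, /j/ → /ju/, /j/ → /ju/, /f/ → /fu/.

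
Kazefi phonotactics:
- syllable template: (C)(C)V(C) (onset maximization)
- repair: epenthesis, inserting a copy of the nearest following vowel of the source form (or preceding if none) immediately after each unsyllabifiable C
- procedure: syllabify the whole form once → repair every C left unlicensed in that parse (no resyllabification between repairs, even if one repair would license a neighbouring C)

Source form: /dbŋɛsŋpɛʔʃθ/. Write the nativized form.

dɛbŋɛsŋpɛʔʃɛθɛ

Under (C)(C)V(C), the unsyllabifiable consonants are /d/, /ʃ/, /θ/ (at most one coda consonant is licensed; onsets may contain at most 2 consonants).
Inserting the epenthetic vowel yields /d/ → /dɛ/, /ʃ/ → /ʃɛ/, /θ/ → /θɛ/.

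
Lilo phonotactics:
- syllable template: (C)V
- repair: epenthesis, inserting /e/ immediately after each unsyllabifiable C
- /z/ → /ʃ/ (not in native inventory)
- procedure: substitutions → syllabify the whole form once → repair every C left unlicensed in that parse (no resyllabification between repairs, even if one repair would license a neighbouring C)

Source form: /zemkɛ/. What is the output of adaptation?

ʃemekɛ

Substitution: /z/ → /ʃ/, giving /ʃemkɛ/.
Syllabifying with onset maximization leaves /m/ stranded (no codas are permitted; onsets are limited to one consonant).
Inserting the epenthetic vowel yields /m/ → /me/.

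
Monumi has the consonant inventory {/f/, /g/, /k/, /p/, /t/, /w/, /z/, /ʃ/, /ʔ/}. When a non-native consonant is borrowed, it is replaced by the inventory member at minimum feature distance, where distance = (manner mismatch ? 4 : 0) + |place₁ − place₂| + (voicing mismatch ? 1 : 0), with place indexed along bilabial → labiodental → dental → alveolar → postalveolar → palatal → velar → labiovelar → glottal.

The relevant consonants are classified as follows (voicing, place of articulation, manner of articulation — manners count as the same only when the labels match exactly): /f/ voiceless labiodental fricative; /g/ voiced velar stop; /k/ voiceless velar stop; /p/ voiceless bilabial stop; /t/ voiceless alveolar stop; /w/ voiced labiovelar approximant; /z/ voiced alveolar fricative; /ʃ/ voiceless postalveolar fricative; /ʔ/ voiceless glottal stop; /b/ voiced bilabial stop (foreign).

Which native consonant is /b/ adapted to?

/p/ is closest: same manner (stop), place distance 0 (bilabial→bilabial), voicing differs (+1); total 1. Next closest is /t/ at distance 4.

p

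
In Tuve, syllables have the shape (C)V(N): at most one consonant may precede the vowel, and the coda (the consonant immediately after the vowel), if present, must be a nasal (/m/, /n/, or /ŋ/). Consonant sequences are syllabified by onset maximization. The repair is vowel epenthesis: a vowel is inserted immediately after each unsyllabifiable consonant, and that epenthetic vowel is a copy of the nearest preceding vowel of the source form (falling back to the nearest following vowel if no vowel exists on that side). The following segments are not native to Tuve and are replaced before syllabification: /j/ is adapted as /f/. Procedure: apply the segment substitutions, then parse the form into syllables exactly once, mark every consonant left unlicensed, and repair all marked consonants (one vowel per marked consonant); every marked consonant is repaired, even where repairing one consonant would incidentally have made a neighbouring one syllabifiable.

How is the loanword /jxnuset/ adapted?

Substitution: /j/ → /f/, giving /fxnuset/.
Syllabifying with onset maximization leaves /f/, /x/, /t/ stranded (only a nasal (/m/, /n/, or /ŋ/) is licensed in coda position; onsets are limited to one consonant).
Each unlicensed consonant becomes the onset of a new syllable: /f/ → /fu/, /x/ → /xu/, /t/ → /te/.

fuxunusete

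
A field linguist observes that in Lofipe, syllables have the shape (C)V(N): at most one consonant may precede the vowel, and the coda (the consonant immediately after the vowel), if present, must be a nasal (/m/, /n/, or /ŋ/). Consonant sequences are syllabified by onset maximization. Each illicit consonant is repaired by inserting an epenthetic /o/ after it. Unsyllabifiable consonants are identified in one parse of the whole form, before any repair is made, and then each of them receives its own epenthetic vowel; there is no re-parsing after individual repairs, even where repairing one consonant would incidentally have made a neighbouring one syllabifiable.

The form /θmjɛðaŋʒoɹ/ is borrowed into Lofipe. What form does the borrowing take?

Syllabifying with onset maximization leaves /θ/, /m/, /ɹ/ stranded (only a nasal (/m/, /n/, or /ŋ/) is licensed in coda position; onsets are limited to one consonant).
Each unlicensed consonant becomes the onset of a new syllable: /θ/ → /θo/, /m/ → /mo/, /ɹ/ → /ɹo/.

θomojɛðaŋʒoɹo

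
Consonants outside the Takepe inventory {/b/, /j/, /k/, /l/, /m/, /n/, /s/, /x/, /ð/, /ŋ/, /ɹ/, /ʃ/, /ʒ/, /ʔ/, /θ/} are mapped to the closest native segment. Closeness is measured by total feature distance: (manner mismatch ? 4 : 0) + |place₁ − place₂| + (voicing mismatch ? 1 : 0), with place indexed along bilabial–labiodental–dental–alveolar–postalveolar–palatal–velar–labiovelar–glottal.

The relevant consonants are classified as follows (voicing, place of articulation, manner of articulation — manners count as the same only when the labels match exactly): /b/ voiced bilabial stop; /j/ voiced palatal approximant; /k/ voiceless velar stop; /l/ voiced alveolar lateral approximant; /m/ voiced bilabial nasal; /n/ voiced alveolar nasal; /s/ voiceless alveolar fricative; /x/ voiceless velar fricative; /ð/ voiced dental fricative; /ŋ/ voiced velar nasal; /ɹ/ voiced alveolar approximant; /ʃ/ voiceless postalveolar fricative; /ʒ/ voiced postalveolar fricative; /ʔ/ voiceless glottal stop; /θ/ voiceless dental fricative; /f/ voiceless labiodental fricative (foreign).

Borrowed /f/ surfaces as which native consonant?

/θ/ is closest: same manner (fricative), place distance 1 (labiodental→dental), same voicing; total 1. Next closest is /s/ at distance 2.

θ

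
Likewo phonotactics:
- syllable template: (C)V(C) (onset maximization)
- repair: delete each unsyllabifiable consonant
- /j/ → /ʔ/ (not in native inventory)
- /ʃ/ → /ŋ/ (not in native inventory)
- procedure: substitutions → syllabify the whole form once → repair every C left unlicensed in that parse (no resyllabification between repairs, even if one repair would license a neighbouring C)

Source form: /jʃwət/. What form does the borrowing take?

Substitution: /j/ → /ʔ/, /ʃ/ → /ŋ/, giving /ʔŋwət/.
Syllabifying with onset maximization leaves /ʔ/, /ŋ/ stranded (at most one coda consonant is licensed; onsets are limited to one consonant).
Deletion applies to /ʔ/, /ŋ/.

wət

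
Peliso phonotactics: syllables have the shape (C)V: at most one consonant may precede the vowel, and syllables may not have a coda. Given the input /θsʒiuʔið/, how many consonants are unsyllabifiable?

3

Syllabifying with onset maximization leaves /θ/, /s/, /ð/ stranded (no codas are permitted; onsets are limited to one consonant).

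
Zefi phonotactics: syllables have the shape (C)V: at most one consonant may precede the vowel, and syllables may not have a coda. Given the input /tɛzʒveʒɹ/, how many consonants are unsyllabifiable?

Syllabifying with onset maximization leaves /z/, /ʒ/, /ʒ/, /ɹ/ stranded (no codas are permitted; onsets are limited to one consonant).

4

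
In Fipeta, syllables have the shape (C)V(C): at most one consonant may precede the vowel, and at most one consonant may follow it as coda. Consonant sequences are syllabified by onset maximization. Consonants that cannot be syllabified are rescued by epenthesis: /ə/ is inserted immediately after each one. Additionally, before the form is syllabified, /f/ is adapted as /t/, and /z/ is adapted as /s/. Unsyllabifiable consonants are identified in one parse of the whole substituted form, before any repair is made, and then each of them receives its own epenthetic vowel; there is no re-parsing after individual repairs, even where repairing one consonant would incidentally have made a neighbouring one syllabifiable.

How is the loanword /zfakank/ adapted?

Substitution: /z/ → /s/, /f/ → /t/, giving /stakank/.
The consonants /s/, /k/ cannot be parsed into a legal (C)V(C) syllable (at most one coda consonant is licensed; onsets are limited to one consonant).
Inserting the epenthetic vowel yields /s/ → /sə/, /k/ → /kə/.

sətakankə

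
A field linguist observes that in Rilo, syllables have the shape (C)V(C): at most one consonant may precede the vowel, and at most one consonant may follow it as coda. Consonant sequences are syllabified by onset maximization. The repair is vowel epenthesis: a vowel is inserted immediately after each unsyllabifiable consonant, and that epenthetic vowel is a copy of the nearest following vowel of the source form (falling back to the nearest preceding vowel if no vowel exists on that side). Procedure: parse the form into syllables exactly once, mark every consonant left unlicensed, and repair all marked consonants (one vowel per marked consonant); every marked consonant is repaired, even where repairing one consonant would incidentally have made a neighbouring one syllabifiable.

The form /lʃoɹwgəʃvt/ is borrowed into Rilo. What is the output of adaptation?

loʃoɹwəgəʃvətə

The consonants /l/, /w/, /v/, /t/ cannot be parsed into a legal (C)V(C) syllable (at most one coda consonant is licensed; onsets are limited to one consonant).
Inserting the epenthetic vowel yields /l/ → /lo/, /w/ → /wə/, /v/ → /və/, /t/ → /tə/.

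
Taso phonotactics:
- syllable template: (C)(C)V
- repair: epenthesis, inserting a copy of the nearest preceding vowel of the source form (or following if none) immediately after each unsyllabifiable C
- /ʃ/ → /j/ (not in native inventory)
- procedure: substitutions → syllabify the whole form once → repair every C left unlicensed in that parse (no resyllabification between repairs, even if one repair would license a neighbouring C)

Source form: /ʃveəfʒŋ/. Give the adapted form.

Substitution: /ʃ/ → /j/, giving /jveəfʒŋ/.
Syllabifying with onset maximization leaves /f/, /ʒ/, /ŋ/ stranded (no codas are permitted; onsets may contain at most 2 consonants).
Epenthesis after each stranded consonant: /f/ → /fə/, /ʒ/ → /ʒə/, /ŋ/ → /ŋə/.

jveəfəʒəŋə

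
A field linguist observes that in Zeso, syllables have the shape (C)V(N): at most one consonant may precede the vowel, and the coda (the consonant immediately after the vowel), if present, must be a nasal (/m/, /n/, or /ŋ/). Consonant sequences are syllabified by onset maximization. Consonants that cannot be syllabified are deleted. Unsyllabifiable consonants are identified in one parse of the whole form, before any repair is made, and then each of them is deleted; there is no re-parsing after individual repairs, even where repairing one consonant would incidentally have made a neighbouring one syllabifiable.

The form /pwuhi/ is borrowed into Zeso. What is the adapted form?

The consonants /p/ cannot be parsed into a legal (C)V(N) syllable (only a nasal (/m/, /n/, or /ŋ/) is licensed in coda position; onsets are limited to one consonant).
Deleting the stranded consonants removes /p/.

wuhi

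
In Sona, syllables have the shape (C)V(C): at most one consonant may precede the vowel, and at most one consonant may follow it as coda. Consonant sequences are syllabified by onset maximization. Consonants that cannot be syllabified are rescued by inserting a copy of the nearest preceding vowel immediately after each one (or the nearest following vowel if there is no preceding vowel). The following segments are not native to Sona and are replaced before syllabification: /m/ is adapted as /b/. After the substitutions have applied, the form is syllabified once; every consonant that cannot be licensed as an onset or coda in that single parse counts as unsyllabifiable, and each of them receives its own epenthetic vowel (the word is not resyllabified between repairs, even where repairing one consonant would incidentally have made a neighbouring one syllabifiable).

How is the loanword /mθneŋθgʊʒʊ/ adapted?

Substitution: /m/ → /b/, giving /bθneŋθgʊʒʊ/.
The consonants /b/, /θ/, /θ/ cannot be parsed into a legal (C)V(C) syllable (at most one coda consonant is licensed; onsets are limited to one consonant).
Epenthesis after each stranded consonant: /b/ → /be/, /θ/ → /θe/, /θ/ → /θe/.

beθeneŋθegʊʒʊ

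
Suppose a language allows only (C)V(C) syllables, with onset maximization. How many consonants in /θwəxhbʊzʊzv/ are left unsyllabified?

Syllabifying with onset maximization leaves /θ/, /h/, /v/ stranded (at most one coda consonant is licensed; onsets are limited to one consonant).

3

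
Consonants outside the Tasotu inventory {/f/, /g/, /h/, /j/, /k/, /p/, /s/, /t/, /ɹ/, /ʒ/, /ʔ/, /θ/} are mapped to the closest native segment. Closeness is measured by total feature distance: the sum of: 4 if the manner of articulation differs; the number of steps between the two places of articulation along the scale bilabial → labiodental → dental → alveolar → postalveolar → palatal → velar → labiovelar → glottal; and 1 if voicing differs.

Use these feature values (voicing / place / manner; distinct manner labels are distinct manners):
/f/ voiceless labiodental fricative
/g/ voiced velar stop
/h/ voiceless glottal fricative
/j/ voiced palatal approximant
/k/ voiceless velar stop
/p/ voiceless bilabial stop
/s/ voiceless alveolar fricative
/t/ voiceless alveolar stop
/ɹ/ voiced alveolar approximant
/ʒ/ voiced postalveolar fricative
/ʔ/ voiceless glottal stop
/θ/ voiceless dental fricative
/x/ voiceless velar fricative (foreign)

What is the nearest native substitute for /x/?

/h/ is closest: same manner (fricative), place distance 2 (velar→glottal), same voicing; total 2. Next closest is /s/ at distance 3.

h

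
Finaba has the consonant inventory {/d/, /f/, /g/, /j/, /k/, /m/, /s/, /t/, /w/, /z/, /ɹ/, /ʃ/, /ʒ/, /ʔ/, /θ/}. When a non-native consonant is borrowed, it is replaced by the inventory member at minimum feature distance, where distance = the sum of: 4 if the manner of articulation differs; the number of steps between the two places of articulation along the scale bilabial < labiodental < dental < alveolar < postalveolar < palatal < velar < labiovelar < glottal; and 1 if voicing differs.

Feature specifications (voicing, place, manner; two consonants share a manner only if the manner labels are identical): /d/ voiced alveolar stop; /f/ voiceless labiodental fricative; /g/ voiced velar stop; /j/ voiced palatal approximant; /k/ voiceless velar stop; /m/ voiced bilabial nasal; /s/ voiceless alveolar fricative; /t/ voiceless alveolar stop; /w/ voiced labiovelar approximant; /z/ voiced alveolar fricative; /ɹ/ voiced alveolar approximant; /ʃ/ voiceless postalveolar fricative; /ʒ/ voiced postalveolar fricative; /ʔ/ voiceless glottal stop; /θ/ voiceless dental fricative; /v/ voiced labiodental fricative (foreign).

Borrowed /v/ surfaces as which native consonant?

/f/ is closest: same manner (fricative), place distance 0 (labiodental→labiodental), voicing differs (+1); total 1. Next closest is /z/ at distance 2.

f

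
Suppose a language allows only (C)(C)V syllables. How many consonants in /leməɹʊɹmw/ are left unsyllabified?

Under (C)(C)V, the unsyllabifiable consonants are /ɹ/, /m/, /w/ (no codas are permitted; onsets may contain at most 2 consonants).

3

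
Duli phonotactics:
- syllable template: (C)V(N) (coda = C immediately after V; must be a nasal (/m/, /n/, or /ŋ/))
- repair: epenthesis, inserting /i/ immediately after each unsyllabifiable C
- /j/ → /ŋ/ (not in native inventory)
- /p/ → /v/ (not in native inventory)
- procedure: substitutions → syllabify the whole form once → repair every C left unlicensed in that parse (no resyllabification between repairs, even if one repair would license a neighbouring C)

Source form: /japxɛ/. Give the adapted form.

ŋavixɛ

Substitution: /j/ → /ŋ/, /p/ → /v/, giving /ŋavxɛ/.
Under (C)V(N), the unsyllabifiable consonants are /v/ (only a nasal (/m/, /n/, or /ŋ/) is licensed in coda position; onsets are limited to one consonant).
Epenthesis after each stranded consonant: /v/ → /vi/.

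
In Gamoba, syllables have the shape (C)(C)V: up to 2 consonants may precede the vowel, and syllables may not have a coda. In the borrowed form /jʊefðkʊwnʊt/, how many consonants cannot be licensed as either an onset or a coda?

Syllabifying with onset maximization leaves /f/, /t/ stranded (no codas are permitted; onsets may contain at most 2 consonants).

2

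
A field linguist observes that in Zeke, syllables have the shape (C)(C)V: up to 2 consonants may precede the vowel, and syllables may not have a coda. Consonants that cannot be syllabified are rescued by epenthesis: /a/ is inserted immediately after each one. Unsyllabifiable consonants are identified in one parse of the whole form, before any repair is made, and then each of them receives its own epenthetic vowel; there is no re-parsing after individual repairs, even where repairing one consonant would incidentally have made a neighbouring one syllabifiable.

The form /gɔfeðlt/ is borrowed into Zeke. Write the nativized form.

gɔfeðalata

The consonants /ð/, /l/, /t/ cannot be parsed into a legal (C)(C)V syllable (no codas are permitted; onsets may contain at most 2 consonants).
Epenthesis after each stranded consonant: /ð/ → /ða/, /l/ → /la/, /t/ → /ta/.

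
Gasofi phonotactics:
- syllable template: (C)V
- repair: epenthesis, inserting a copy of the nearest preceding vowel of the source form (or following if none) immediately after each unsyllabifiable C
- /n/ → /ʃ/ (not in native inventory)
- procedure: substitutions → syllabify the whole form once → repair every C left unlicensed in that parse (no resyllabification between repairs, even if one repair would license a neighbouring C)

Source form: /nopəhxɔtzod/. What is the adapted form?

ʃopəhəxɔtɔzodo

Substitution: /n/ → /ʃ/, giving /ʃopəhxɔtzod/.
The consonants /h/, /t/, /d/ cannot be parsed into a legal (C)V syllable (no codas are permitted; onsets are limited to one consonant).
Inserting the epenthetic vowel yields /h/ → /hə/, /t/ → /tɔ/, /d/ → /do/.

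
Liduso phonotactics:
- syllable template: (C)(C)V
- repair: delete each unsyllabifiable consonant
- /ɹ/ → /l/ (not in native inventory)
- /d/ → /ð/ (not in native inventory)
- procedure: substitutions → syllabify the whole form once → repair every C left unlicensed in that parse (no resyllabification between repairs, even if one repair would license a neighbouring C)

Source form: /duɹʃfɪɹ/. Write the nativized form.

ðuʃfɪ

Substitution: /d/ → /ð/, /ɹ/ → /l/, giving /ðulʃfɪl/.
The consonants /l/, /l/ cannot be parsed into a legal (C)(C)V syllable (no codas are permitted; onsets may contain at most 2 consonants).
Each unlicensed consonant is deleted: /l/, /l/.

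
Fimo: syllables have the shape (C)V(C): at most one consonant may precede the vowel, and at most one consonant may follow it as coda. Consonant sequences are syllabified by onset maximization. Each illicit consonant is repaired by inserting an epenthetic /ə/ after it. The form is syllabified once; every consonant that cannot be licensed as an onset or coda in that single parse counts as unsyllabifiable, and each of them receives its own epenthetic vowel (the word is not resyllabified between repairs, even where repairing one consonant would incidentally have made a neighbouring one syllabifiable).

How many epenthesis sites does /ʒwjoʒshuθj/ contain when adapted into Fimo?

4

The unsyllabifiable consonants are /ʒ/, /w/, /s/, /j/; each receives one epenthetic vowel.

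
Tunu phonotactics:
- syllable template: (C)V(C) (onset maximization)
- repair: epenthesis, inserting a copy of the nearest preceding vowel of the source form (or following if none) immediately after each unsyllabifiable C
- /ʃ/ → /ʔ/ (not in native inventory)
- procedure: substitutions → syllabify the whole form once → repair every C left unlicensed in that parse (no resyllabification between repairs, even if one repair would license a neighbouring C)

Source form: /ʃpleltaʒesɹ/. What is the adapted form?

Substitution: /ʃ/ → /ʔ/, giving /ʔpleltaʒesɹ/.
Under (C)V(C), the unsyllabifiable consonants are /ʔ/, /p/, /ɹ/ (at most one coda consonant is licensed; onsets are limited to one consonant).
Inserting the epenthetic vowel yields /ʔ/ → /ʔe/, /p/ → /pe/, /ɹ/ → /ɹe/.

ʔepeleltaʒesɹe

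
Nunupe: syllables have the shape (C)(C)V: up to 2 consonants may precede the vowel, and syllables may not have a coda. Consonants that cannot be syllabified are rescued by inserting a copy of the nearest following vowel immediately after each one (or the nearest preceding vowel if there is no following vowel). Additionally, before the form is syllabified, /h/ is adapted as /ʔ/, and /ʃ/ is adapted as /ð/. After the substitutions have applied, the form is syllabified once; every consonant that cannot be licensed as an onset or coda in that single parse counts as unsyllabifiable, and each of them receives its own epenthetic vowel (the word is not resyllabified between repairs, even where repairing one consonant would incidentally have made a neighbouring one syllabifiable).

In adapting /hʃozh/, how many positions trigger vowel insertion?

2

After substitution the input is /ʔðozʔ/.
The unsyllabifiable consonants are /z/, /ʔ/; each receives one epenthetic vowel.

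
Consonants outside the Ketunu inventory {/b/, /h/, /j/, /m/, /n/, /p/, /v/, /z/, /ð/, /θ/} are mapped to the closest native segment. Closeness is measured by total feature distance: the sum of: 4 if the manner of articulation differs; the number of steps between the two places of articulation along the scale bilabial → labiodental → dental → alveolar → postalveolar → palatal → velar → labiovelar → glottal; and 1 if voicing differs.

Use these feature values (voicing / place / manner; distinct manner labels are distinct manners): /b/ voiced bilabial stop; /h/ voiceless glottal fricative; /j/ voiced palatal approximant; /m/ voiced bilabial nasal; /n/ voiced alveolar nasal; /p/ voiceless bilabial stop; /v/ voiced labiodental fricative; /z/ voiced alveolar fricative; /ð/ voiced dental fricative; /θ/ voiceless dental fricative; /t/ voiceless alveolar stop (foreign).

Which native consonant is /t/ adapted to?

/p/ is closest: same manner (stop), place distance 3 (alveolar→bilabial), same voicing; total 3. Next closest is /b/ at distance 4.

p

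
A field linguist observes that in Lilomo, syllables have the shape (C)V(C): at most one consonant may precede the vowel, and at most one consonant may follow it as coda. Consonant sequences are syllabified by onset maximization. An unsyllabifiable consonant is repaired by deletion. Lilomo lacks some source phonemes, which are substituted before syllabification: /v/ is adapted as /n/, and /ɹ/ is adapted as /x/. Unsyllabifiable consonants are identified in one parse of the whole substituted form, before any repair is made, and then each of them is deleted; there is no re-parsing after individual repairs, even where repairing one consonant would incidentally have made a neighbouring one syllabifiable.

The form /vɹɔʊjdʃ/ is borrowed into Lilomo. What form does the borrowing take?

Substitution: /v/ → /n/, /ɹ/ → /x/, giving /nxɔʊjdʃ/.
Syllabifying with onset maximization leaves /n/, /d/, /ʃ/ stranded (at most one coda consonant is licensed; onsets are limited to one consonant).
Deleting the stranded consonants removes /n/, /d/, /ʃ/.

xɔʊj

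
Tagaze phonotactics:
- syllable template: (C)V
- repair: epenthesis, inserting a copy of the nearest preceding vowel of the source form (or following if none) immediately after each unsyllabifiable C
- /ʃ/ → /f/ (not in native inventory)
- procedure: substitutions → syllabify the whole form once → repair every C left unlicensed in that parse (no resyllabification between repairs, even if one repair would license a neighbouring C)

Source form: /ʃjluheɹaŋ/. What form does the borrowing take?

fujuluheɹaŋa

Substitution: /ʃ/ → /f/, giving /fjluheɹaŋ/.
The consonants /f/, /j/, /ŋ/ cannot be parsed into a legal (C)V syllable (no codas are permitted; onsets are limited to one consonant).
Epenthesis after each stranded consonant: /f/ → /fu/, /j/ → /ju/, /ŋ/ → /ŋa/.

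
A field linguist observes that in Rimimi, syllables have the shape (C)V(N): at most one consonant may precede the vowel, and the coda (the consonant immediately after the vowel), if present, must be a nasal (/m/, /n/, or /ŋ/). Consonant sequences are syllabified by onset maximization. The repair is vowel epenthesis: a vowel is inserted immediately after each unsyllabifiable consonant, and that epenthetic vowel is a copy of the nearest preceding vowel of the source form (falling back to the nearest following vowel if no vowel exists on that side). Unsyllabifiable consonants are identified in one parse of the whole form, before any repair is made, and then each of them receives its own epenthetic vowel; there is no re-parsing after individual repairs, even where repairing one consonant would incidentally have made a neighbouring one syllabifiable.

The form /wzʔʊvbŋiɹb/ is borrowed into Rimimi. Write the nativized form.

wʊzʊʔʊvʊbʊŋiɹibi

Under (C)V(N), the unsyllabifiable consonants are /w/, /z/, /v/, /b/, /ɹ/, /b/ (only a nasal (/m/, /n/, or /ŋ/) is licensed in coda position; onsets are limited to one consonant).
Inserting the epenthetic vowel yields /w/ → /wʊ/, /z/ → /zʊ/, /v/ → /vʊ/, /b/ → /bʊ/, /ɹ/ → /ɹi/, /b/ → /bi/.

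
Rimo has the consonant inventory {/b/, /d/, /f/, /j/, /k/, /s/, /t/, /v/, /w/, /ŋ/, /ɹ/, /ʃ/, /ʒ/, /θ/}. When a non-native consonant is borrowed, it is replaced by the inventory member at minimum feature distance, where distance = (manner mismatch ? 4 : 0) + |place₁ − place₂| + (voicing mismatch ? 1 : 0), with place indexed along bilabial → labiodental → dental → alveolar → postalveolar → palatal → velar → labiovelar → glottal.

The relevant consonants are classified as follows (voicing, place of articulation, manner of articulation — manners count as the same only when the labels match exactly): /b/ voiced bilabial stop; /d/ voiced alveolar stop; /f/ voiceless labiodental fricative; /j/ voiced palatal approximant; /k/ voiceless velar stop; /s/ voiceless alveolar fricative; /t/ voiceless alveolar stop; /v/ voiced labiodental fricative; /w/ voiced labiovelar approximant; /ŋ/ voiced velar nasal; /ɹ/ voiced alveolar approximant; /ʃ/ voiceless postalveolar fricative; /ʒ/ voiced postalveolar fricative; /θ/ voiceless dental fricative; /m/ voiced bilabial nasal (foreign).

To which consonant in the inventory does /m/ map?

/b/ is closest: manner differs (nasal→stop, +4), place distance 0 (bilabial→bilabial), same voicing; total 4. Next closest is /v/ at distance 5.

b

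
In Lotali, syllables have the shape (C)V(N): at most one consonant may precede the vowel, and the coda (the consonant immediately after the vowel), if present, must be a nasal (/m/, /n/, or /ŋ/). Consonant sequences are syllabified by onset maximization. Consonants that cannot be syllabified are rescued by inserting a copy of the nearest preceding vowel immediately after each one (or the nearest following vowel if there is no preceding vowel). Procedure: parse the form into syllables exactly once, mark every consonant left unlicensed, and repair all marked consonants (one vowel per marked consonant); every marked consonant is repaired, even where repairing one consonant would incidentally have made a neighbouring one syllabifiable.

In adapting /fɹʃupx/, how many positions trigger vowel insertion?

The unsyllabifiable consonants are /f/, /ɹ/, /p/, /x/; each receives one epenthetic vowel.

4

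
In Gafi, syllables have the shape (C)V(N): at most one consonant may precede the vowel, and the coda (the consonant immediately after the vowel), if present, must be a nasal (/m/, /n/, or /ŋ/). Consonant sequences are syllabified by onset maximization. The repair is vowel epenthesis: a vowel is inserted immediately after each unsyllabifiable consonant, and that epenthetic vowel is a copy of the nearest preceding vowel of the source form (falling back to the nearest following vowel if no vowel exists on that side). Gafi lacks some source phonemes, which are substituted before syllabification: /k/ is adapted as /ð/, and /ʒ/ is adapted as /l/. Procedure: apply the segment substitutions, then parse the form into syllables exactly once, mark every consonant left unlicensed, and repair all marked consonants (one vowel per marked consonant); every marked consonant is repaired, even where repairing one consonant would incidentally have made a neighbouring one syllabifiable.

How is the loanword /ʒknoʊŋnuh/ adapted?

loðonoʊŋnuhu

Substitution: /ʒ/ → /l/, /k/ → /ð/, giving /lðnoʊŋnuh/.
Syllabifying with onset maximization leaves /l/, /ð/, /h/ stranded (only a nasal (/m/, /n/, or /ŋ/) is licensed in coda position; onsets are limited to one consonant).
Epenthesis after each stranded consonant: /l/ → /lo/, /ð/ → /ðo/, /h/ → /hu/.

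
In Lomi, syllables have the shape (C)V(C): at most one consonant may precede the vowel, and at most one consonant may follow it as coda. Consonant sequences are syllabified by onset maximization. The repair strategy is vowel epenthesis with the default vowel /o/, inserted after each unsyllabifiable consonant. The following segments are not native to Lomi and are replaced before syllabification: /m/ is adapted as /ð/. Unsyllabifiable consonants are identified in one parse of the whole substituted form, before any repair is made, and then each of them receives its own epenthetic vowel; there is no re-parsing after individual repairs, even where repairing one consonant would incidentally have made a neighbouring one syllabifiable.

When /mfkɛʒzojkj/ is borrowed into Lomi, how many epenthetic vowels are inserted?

After substitution the input is /ðfkɛʒzojkj/.
The unsyllabifiable consonants are /ð/, /f/, /k/, /j/; each receives one epenthetic vowel.

4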